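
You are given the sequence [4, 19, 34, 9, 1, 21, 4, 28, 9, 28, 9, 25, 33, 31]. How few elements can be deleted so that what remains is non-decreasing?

8

Fewest deletions = n − (longest non-decreasing subsequence).
Patience tails:
4 → extends → [4]
19 → extends → [4, 19]
34 → extends → [4, 19, 34]
9 → replaces 19 → [4, 9, 34]
1 → replaces 4 → [1, 9, 34]
21 → replaces 34 → [1, 9, 21]
4 → replaces 9 → [1, 4, 21]
28 → extends → [1, 4, 21, 28]
9 → replaces 21 → [1, 4, 9, 28]
28 → extends → [1, 4, 9, 28, 28]
9 → replaces 28 → [1, 4, 9, 9, 28]
25 → replaces 28 → [1, 4, 9, 9, 25]
33 → extends → [1, 4, 9, 9, 25, 33]
31 → replaces 33 → [1, 4, 9, 9, 25, 31]
Longest non-decreasing subsequence has length 6, so deletions = 14 − 6 = 8.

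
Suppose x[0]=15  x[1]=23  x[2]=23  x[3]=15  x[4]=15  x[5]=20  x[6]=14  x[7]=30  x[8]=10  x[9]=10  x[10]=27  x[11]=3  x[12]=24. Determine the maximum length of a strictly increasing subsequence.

3

Track the smallest tail for each achievable length (strict):
15 → extends → [15]
23 → extends → [15, 23]
23 → already a tail → [15, 23]
15 → already a tail → [15, 23]
15 → already a tail → [15, 23]
20 → replaces 23 → [15, 20]
14 → replaces 15 → [14, 20]
30 → extends → [14, 20, 30]
10 → replaces 14 → [10, 20, 30]
10 → already a tail → [10, 20, 30]
27 → replaces 30 → [10, 20, 27]
3 → replaces 10 → [3, 20, 27]
24 → replaces 27 → [3, 20, 24]
Three tails, so the longest strictly increasing subsequence has length 3 (e.g. 15, 23, 30).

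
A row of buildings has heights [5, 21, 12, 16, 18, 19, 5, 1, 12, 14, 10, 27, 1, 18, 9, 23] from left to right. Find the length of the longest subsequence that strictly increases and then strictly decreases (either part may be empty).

inc[i] = longest strictly increasing subsequence ending at i; dec[i] = longest strictly decreasing subsequence starting at i:
i:      1  2  3  4  5  6  7  8  9 10 11 12 13 14 15 16
a[i]:   5 21 12 16 18 19  5  1 12 14 10 27  1 18  9 23
inc:    1  2  2  3  4  5  1  1  2  3  2  6  1  4  2  6
dec:    2  5  3  4  4  4  2  1  3  3  2  3  1  2  1  1
Best peak at i=6 (value 19): inc=5, dec=4, length 5+4−1 = 8.

8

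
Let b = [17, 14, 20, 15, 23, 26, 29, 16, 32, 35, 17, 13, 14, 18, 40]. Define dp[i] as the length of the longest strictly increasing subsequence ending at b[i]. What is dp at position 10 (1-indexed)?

7

dp[i] = 1 + max{dp[j] : j<i, b[j]<b[i]} (or 1 if no such j):
i:      1  2  3  4  5  6  7  8  9 10 11 12 13 14 15
b[i]:  17 14 20 15 23 26 29 16 32 35 17 13 14 18 40
dp:     1  1  2  2  3  4  5  3  6  7  4  1  2  5  8
At index 10 the value is 7.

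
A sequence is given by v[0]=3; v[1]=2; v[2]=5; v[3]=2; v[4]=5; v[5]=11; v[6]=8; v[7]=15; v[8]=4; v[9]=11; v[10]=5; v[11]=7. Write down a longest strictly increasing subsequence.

Patience tails give the LIS length; then backtrack through the dp parents:
3 → extends → [3]
2 → replaces 3 → [2]
5 → extends → [2, 5]
2 → already a tail → [2, 5]
5 → already a tail → [2, 5]
11 → extends → [2, 5, 11]
8 → replaces 11 → [2, 5, 8]
15 → extends → [2, 5, 8, 15]
4 → replaces 5 → [2, 4, 8, 15]
11 → replaces 15 → [2, 4, 8, 11]
5 → replaces 8 → [2, 4, 5, 11]
7 → replaces 11 → [2, 4, 5, 7]
Length 4; one witness is 3, 5, 11, 15.

3, 5, 11, 15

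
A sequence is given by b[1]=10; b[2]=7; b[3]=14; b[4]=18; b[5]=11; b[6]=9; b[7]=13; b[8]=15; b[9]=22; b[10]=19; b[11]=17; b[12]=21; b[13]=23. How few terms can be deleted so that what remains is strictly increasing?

6

Fewest deletions = n − (longest strictly increasing subsequence).
i:      1  2  3  4  5  6  7  8  9 10 11 12 13
b[i]:  10  7 14 18 11  9 13 15 22 19 17 21 23
dp:     1  1  2  3  2  2  3  4  5  5  5  6  7
max dp = 7, so deletions = 13 − 7 = 6.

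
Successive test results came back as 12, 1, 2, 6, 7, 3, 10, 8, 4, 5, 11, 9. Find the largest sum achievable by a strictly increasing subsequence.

Let S[i] be the best sum of a strictly increasing subsequence ending at i:
i:      1  2  3  4  5  6  7  8  9 10 11 12
a[i]:  12  1  2  6  7  3 10  8  4  5 11  9
S:     12  1  3  9 16  6 26 24 10 15 37 33
Maximum is 37 (e.g. 1 + 2 + 6 + 7 + 10 + 11).

37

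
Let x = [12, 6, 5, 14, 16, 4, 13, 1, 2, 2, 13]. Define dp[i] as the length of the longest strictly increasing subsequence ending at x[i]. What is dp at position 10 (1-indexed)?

dp[i] = 1 + max{dp[j] : j<i, x[j]<x[i]} (or 1 if no such j):
i:      1  2  3  4  5  6  7  8  9 10 11
x[i]:  12  6  5 14 16  4 13  1  2  2 13
dp:     1  1  1  2  3  1  2  1  2  2  3
At index 10 the value is 2.

2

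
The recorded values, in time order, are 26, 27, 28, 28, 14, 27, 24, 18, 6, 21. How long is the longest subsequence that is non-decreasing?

Let dp[i] be the length of the longest such subsequence ending at index i:
i:      1  2  3  4  5  6  7  8  9 10
a[i]:  26 27 28 28 14 27 24 18  6 21
dp:     1  2  3  4  1  3  2  2  1  3
Maximum dp value is 4.

4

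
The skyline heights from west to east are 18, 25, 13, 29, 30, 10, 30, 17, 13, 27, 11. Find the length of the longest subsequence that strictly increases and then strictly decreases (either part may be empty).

7

inc[i] = longest strictly increasing subsequence ending at i; dec[i] = longest strictly decreasing subsequence starting at i:
i:      1  2  3  4  5  6  7  8  9 10 11
a[i]:  18 25 13 29 30 10 30 17 13 27 11
inc:    1  2  1  3  4  1  4  2  2  3  2
dec:    4  4  2  4  4  1  4  3  2  2  1
Best peak at i=5 (value 30): inc=4, dec=4, length 4+4−1 = 7.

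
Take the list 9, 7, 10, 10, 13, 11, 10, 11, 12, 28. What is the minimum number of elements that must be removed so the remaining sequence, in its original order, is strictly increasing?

5

Fewest deletions = n − (longest strictly increasing subsequence).
i:      1  2  3  4  5  6  7  8  9 10
a[i]:   9  7 10 10 13 11 10 11 12 28
dp:     1  1  2  2  3  3  2  3  4  5
max dp = 5, so deletions = 10 − 5 = 5.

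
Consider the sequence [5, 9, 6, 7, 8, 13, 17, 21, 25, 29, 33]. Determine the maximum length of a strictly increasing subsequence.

Let dp[i] be the length of the longest such subsequence ending at index i:
i:      1  2  3  4  5  6  7  8  9 10 11
a[i]:   5  9  6  7  8 13 17 21 25 29 33
dp:     1  2  2  3  4  5  6  7  8  9 10
Maximum dp value is 10.

10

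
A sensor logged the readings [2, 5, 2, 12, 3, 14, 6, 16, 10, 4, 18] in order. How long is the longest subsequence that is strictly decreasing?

Negate each value so 'decreasing' becomes 'increasing', then run patience tails on the negated sequence:
-2 → extends → [-2]
-5 → replaces -2 → [-5]
-2 → extends → [-5, -2]
-12 → replaces -5 → [-12, -2]
-3 → replaces -2 → [-12, -3]
-14 → replaces -12 → [-14, -3]
-6 → replaces -3 → [-14, -6]
-16 → replaces -14 → [-16, -6]
-10 → replaces -6 → [-16, -10]
-4 → extends → [-16, -10, -4]
-18 → replaces -16 → [-18, -10, -4]
Three tails, so the longest strictly decreasing subsequence of the original has length 3.

3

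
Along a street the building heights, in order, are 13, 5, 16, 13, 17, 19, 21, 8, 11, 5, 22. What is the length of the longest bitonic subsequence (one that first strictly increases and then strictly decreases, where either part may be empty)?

7

inc[i] = longest strictly increasing subsequence ending at i; dec[i] = longest strictly decreasing subsequence starting at i:
i:      1  2  3  4  5  6  7  8  9 10 11
a[i]:  13  5 16 13 17 19 21  8 11  5 22
inc:    1  1  2  2  3  4  5  2  3  1  6
dec:    3  1  4  3  3  3  3  2  2  1  1
Best peak at i=7 (value 21): inc=5, dec=3, length 5+3−1 = 7.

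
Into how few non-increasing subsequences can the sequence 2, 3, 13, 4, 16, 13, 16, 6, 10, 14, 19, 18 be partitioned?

Place each on the leftmost legal pile:
2 → new pile 1 (tops now [2])
3 → new pile 2 (tops now [2, 3])
13 → new pile 3 (tops now [2, 3, 13])
4 → pile 3 (tops now [2, 3, 4])
16 → new pile 4 (tops now [2, 3, 4, 16])
13 → pile 4 (tops now [2, 3, 4, 13])
16 → new pile 5 (tops now [2, 3, 4, 13, 16])
6 → pile 4 (tops now [2, 3, 4, 6, 16])
10 → pile 5 (tops now [2, 3, 4, 6, 10])
14 → new pile 6 (tops now [2, 3, 4, 6, 10, 14])
19 → new pile 7 (tops now [2, 3, 4, 6, 10, 14, 19])
18 → pile 7 (tops now [2, 3, 4, 6, 10, 14, 18])
Seven piles.

7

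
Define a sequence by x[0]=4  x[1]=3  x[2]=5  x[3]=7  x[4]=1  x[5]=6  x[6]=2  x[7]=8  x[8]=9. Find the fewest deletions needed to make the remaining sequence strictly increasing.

4

Fewest deletions = n − (longest strictly increasing subsequence).
Patience tails:
4 → extends → [4]
3 → replaces 4 → [3]
5 → extends → [3, 5]
7 → extends → [3, 5, 7]
1 → replaces 3 → [1, 5, 7]
6 → replaces 7 → [1, 5, 6]
2 → replaces 5 → [1, 2, 6]
8 → extends → [1, 2, 6, 8]
9 → extends → [1, 2, 6, 8, 9]
Longest strictly increasing subsequence has length 5, so deletions = 9 − 5 = 4.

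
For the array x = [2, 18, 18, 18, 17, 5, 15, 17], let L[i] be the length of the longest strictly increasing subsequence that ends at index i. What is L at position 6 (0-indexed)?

dp[i] = 1 + max{dp[j] : j<i, x[j]<x[i]} (or 1 if no such j):
i:      0  1  2  3  4  5  6  7
x[i]:   2 18 18 18 17  5 15 17
dp:     1  2  2  2  2  2  3  4
At index 6 the value is 3.

3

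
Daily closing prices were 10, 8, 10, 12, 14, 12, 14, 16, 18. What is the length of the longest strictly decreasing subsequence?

Negate each value so 'decreasing' becomes 'increasing', then run patience tails on the negated sequence:
-10 → extends → [-10]
-8 → extends → [-10, -8]
-10 → already a tail → [-10, -8]
-12 → replaces -10 → [-12, -8]
-14 → replaces -12 → [-14, -8]
-12 → replaces -8 → [-14, -12]
-14 → already a tail → [-14, -12]
-16 → replaces -14 → [-16, -12]
-18 → replaces -16 → [-18, -12]
Two tails, so the longest strictly decreasing subsequence of the original has length 2.

2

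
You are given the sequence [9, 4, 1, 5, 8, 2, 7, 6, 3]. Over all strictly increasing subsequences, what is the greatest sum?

Let S[i] be the best sum of a strictly increasing subsequence ending at i:
i:      1  2  3  4  5  6  7  8  9
a[i]:   9  4  1  5  8  2  7  6  3
S:      9  4  1  9 17  3 16 15  6
Maximum is 17 (e.g. 4 + 5 + 8).

17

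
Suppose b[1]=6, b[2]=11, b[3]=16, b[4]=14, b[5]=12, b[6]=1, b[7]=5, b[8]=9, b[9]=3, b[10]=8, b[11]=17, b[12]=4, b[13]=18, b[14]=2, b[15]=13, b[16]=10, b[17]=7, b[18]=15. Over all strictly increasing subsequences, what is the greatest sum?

Let S[i] be the best sum of a strictly increasing subsequence ending at i:
i:      1  2  3  4  5  6  7  8  9 10 11 12 13 14 15 16 17 18
b[i]:   6 11 16 14 12  1  5  9  3  8 17  4 18  2 13 10  7 15
S:      6 17 33 31 29  1  6 15  4 14 50  8 68  3 42 25 15 57
Maximum is 68 (e.g. 6 + 11 + 16 + 17 + 18).

68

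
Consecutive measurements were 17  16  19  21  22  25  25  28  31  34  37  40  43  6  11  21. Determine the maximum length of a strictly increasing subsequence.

11

Track the smallest tail for each achievable length (strict):
17 → extends → [17]
16 → replaces 17 → [16]
19 → extends → [16, 19]
21 → extends → [16, 19, 21]
22 → extends → [16, 19, 21, 22]
25 → extends → [16, 19, 21, 22, 25]
25 → already a tail → [16, 19, 21, 22, 25]
28 → extends → [16, 19, 21, 22, 25, 28]
31 → extends → [16, 19, 21, 22, 25, 28, 31]
34 → extends → [16, 19, 21, 22, 25, 28, 31, 34]
37 → extends → [16, 19, 21, 22, 25, 28, 31, 34, 37]
40 → extends → [16, 19, 21, 22, 25, 28, 31, 34, 37, 40]
43 → extends → [16, 19, 21, 22, 25, 28, 31, 34, 37, 40, 43]
6 → replaces 16 → [6, 19, 21, 22, 25, 28, 31, 34, 37, 40, 43]
11 → replaces 19 → [6, 11, 21, 22, 25, 28, 31, 34, 37, 40, 43]
21 → already a tail → [6, 11, 21, 22, 25, 28, 31, 34, 37, 40, 43]
Eleven tails, so the longest strictly increasing subsequence has length 11 (e.g. 17, 19, 21, 22, 25, 28, 31, 34, 37, 40, 43).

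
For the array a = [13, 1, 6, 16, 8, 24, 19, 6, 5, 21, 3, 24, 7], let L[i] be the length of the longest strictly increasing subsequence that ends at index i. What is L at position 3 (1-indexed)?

dp[i] = 1 + max{dp[j] : j<i, a[j]<a[i]} (or 1 if no such j):
i:      1  2  3  4  5  6  7  8  9 10 11 12 13
a[i]:  13  1  6 16  8 24 19  6  5 21  3 24  7
dp:     1  1  2  3  3  4  4  2  2  5  2  6  3
At index 3 the value is 2.

2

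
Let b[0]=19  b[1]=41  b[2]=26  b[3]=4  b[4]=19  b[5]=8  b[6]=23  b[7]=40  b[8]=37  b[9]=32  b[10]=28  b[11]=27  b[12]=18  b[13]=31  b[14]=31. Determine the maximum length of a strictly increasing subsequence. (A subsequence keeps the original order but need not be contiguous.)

5

Track the smallest tail for each achievable length (strict):
19 → extends → [19]
41 → extends → [19, 41]
26 → replaces 41 → [19, 26]
4 → replaces 19 → [4, 26]
19 → replaces 26 → [4, 19]
8 → replaces 19 → [4, 8]
23 → extends → [4, 8, 23]
40 → extends → [4, 8, 23, 40]
37 → replaces 40 → [4, 8, 23, 37]
32 → replaces 37 → [4, 8, 23, 32]
28 → replaces 32 → [4, 8, 23, 28]
27 → replaces 28 → [4, 8, 23, 27]
18 → replaces 23 → [4, 8, 18, 27]
31 → extends → [4, 8, 18, 27, 31]
31 → already a tail → [4, 8, 18, 27, 31]
Five tails, so the longest strictly increasing subsequence has length 5 (e.g. 4, 19, 23, 28, 31).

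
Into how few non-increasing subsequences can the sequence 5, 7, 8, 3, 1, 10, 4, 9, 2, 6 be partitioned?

4

Place each on the leftmost legal pile:
5 → new pile 1 (tops now [5])
7 → new pile 2 (tops now [5, 7])
8 → new pile 3 (tops now [5, 7, 8])
3 → pile 1 (tops now [3, 7, 8])
1 → pile 1 (tops now [1, 7, 8])
10 → new pile 4 (tops now [1, 7, 8, 10])
4 → pile 2 (tops now [1, 4, 8, 10])
9 → pile 4 (tops now [1, 4, 8, 9])
2 → pile 2 (tops now [1, 2, 8, 9])
6 → pile 3 (tops now [1, 2, 6, 9])
Four piles.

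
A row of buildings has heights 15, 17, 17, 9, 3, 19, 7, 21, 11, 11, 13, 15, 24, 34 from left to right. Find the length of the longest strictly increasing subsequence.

7

Track the smallest tail for each achievable length (strict):
15 → extends → [15]
17 → extends → [15, 17]
17 → already a tail → [15, 17]
9 → replaces 15 → [9, 17]
3 → replaces 9 → [3, 17]
19 → extends → [3, 17, 19]
7 → replaces 17 → [3, 7, 19]
21 → extends → [3, 7, 19, 21]
11 → replaces 19 → [3, 7, 11, 21]
11 → already a tail → [3, 7, 11, 21]
13 → replaces 21 → [3, 7, 11, 13]
15 → extends → [3, 7, 11, 13, 15]
24 → extends → [3, 7, 11, 13, 15, 24]
34 → extends → [3, 7, 11, 13, 15, 24, 34]
Seven tails, so the longest strictly increasing subsequence has length 7 (e.g. 3, 7, 11, 13, 15, 24, 34).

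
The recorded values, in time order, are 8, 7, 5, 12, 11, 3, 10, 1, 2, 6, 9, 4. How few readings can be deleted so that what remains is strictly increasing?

Fewest deletions = n − (longest strictly increasing subsequence).
i:      1  2  3  4  5  6  7  8  9 10 11 12
a[i]:   8  7  5 12 11  3 10  1  2  6  9  4
dp:     1  1  1  2  2  1  2  1  2  3  4  3
max dp = 4, so deletions = 12 − 4 = 8.

8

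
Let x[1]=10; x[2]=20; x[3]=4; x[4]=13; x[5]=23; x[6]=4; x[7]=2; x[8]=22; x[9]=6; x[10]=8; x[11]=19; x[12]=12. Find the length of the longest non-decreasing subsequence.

5

Track the smallest tail for each achievable length (allowing ties):
10 → extends → [10]
20 → extends → [10, 20]
4 → replaces 10 → [4, 20]
13 → replaces 20 → [4, 13]
23 → extends → [4, 13, 23]
4 → replaces 13 → [4, 4, 23]
2 → replaces 4 → [2, 4, 23]
22 → replaces 23 → [2, 4, 22]
6 → replaces 22 → [2, 4, 6]
8 → extends → [2, 4, 6, 8]
19 → extends → [2, 4, 6, 8, 19]
12 → replaces 19 → [2, 4, 6, 8, 12]
Five tails, so the longest non-decreasing subsequence has length 5 (e.g. 4, 4, 6, 8, 19).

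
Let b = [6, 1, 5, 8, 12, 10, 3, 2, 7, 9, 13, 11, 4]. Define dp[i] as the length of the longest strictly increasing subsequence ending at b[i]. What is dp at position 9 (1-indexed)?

dp[i] = 1 + max{dp[j] : j<i, b[j]<b[i]} (or 1 if no such j):
i:      1  2  3  4  5  6  7  8  9 10 11 12 13
b[i]:   6  1  5  8 12 10  3  2  7  9 13 11  4
dp:     1  1  2  3  4  4  2  2  3  4  5  5  3
At index 9 the value is 3.

3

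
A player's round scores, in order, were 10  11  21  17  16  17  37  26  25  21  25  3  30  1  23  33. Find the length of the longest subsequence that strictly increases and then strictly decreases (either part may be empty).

inc[i] = longest strictly increasing subsequence ending at i; dec[i] = longest strictly decreasing subsequence starting at i:
i:      1  2  3  4  5  6  7  8  9 10 11 12 13 14 15 16
a[i]:  10 11 21 17 16 17 37 26 25 21 25  3 30  1 23 33
inc:    1  2  3  3  3  4  5  5  5  5  6  1  7  1  6  8
dec:    3  3  5  4  3  3  6  5  4  3  3  2  2  1  1  1
Best peak at i=7 (value 37): inc=5, dec=6, length 5+6−1 = 10.

10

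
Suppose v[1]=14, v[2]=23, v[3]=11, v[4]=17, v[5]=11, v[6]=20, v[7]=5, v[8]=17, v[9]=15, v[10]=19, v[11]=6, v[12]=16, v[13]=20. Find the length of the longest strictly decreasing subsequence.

5

Negate each value so 'decreasing' becomes 'increasing', then run patience tails on the negated sequence:
-14 → extends → [-14]
-23 → replaces -14 → [-23]
-11 → extends → [-23, -11]
-17 → replaces -11 → [-23, -17]
-11 → extends → [-23, -17, -11]
-20 → replaces -17 → [-23, -20, -11]
-5 → extends → [-23, -20, -11, -5]
-17 → replaces -11 → [-23, -20, -17, -5]
-15 → replaces -5 → [-23, -20, -17, -15]
-19 → replaces -17 → [-23, -20, -19, -15]
-6 → extends → [-23, -20, -19, -15, -6]
-16 → replaces -15 → [-23, -20, -19, -16, -6]
-20 → already a tail → [-23, -20, -19, -16, -6]
Five tails, so the longest strictly decreasing subsequence of the original has length 5.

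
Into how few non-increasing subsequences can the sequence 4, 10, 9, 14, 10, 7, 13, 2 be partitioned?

The minimum number of non-increasing subsequences covering a sequence equals the length of its longest strictly increasing subsequence.
LIS length is 4 (e.g. 4, 9, 10, 13), so 4 piles are needed.

4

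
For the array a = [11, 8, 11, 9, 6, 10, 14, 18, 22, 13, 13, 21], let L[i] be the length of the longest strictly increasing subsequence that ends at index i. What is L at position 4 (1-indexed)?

dp[i] = 1 + max{dp[j] : j<i, a[j]<a[i]} (or 1 if no such j):
i:      1  2  3  4  5  6  7  8  9 10 11 12
a[i]:  11  8 11  9  6 10 14 18 22 13 13 21
dp:     1  1  2  2  1  3  4  5  6  4  4  6
At index 4 the value is 2.

2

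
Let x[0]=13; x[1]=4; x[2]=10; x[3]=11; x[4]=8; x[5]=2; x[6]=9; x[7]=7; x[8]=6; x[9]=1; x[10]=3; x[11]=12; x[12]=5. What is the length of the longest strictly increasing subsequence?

Let dp[i] be the length of the longest such subsequence ending at index i:
i:      0  1  2  3  4  5  6  7  8  9 10 11 12
x[i]:  13  4 10 11  8  2  9  7  6  1  3 12  5
dp:     1  1  2  3  2  1  3  2  2  1  2  4  3
Maximum dp value is 4.

4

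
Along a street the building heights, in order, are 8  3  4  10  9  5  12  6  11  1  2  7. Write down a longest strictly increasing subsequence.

Patience tails give the LIS length; then backtrack through the dp parents:
8 → extends → [8]
3 → replaces 8 → [3]
4 → extends → [3, 4]
10 → extends → [3, 4, 10]
9 → replaces 10 → [3, 4, 9]
5 → replaces 9 → [3, 4, 5]
12 → extends → [3, 4, 5, 12]
6 → replaces 12 → [3, 4, 5, 6]
11 → extends → [3, 4, 5, 6, 11]
1 → replaces 3 → [1, 4, 5, 6, 11]
2 → replaces 4 → [1, 2, 5, 6, 11]
7 → replaces 11 → [1, 2, 5, 6, 7]
Length 5; one witness is 3, 4, 5, 6, 11.

3, 4, 5, 6, 11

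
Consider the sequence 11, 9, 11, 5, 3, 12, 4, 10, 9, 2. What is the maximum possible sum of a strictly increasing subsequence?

32

Let S[i] be the best sum of a strictly increasing subsequence ending at i:
i:      1  2  3  4  5  6  7  8  9 10
a[i]:  11  9 11  5  3 12  4 10  9  2
S:     11  9 20  5  3 32  7 19 16  2
Maximum is 32 (e.g. 9 + 11 + 12).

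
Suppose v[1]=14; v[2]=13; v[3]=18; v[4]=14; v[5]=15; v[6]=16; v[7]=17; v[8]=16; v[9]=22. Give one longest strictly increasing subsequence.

13, 14, 15, 16, 17, 22

Patience tails give the LIS length; then backtrack through the dp parents:
14 → extends → [14]
13 → replaces 14 → [13]
18 → extends → [13, 18]
14 → replaces 18 → [13, 14]
15 → extends → [13, 14, 15]
16 → extends → [13, 14, 15, 16]
17 → extends → [13, 14, 15, 16, 17]
16 → already a tail → [13, 14, 15, 16, 17]
22 → extends → [13, 14, 15, 16, 17, 22]
Length 6; one witness is 13, 14, 15, 16, 17, 22.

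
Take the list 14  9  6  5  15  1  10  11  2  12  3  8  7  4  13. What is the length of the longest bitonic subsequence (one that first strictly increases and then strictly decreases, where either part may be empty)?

inc[i] = longest strictly increasing subsequence ending at i; dec[i] = longest strictly decreasing subsequence starting at i:
i:      1  2  3  4  5  6  7  8  9 10 11 12 13 14 15
a[i]:  14  9  6  5 15  1 10 11  2 12  3  8  7  4 13
inc:    1  1  1  1  2  1  2  3  2  4  3  4  4  4  5
dec:    5  4  3  2  5  1  4  4  1  4  1  3  2  1  1
Best peak at i=10 (value 12): inc=4, dec=4, length 4+4−1 = 7.

7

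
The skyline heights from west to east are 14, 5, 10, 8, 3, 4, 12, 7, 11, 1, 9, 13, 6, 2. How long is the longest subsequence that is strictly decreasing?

6

Let dp[i] be the longest strictly decreasing subsequence ending at i:
i:      1  2  3  4  5  6  7  8  9 10 11 12 13 14
a[i]:  14  5 10  8  3  4 12  7 11  1  9 13  6  2
dp:     1  2  2  3  4  4  2  4  3  5  4  2  5  6
Maximum is 6.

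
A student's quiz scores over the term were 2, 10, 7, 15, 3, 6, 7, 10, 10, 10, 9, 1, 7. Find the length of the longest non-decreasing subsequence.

Let dp[i] be the length of the longest such subsequence ending at index i:
i:      1  2  3  4  5  6  7  8  9 10 11 12 13
a[i]:   2 10  7 15  3  6  7 10 10 10  9  1  7
dp:     1  2  2  3  2  3  4  5  6  7  5  1  5
Maximum dp value is 7.

7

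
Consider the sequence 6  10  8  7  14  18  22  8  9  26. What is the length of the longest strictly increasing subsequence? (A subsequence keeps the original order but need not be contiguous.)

6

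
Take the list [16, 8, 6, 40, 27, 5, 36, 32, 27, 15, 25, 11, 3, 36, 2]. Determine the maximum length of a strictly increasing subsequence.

Let dp[i] be the length of the longest such subsequence ending at index i:
i:      1  2  3  4  5  6  7  8  9 10 11 12 13 14 15
a[i]:  16  8  6 40 27  5 36 32 27 15 25 11  3 36  2
dp:     1  1  1  2  2  1  3  3  2  2  3  2  1  4  1
Maximum dp value is 4.

4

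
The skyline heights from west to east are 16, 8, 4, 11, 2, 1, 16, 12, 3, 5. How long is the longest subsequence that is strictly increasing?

Let dp[i] be the length of the longest such subsequence ending at index i:
i:      1  2  3  4  5  6  7  8  9 10
a[i]:  16  8  4 11  2  1 16 12  3  5
dp:     1  1  1  2  1  1  3  3  2  3
Maximum dp value is 3.

3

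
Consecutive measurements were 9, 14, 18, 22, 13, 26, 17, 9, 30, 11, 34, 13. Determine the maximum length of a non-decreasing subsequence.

Track the smallest tail for each achievable length (allowing ties):
9 → extends → [9]
14 → extends → [9, 14]
18 → extends → [9, 14, 18]
22 → extends → [9, 14, 18, 22]
13 → replaces 14 → [9, 13, 18, 22]
26 → extends → [9, 13, 18, 22, 26]
17 → replaces 18 → [9, 13, 17, 22, 26]
9 → replaces 13 → [9, 9, 17, 22, 26]
30 → extends → [9, 9, 17, 22, 26, 30]
11 → replaces 17 → [9, 9, 11, 22, 26, 30]
34 → extends → [9, 9, 11, 22, 26, 30, 34]
13 → replaces 22 → [9, 9, 11, 13, 26, 30, 34]
Seven tails, so the longest non-decreasing subsequence has length 7 (e.g. 9, 14, 18, 22, 26, 30, 34).

7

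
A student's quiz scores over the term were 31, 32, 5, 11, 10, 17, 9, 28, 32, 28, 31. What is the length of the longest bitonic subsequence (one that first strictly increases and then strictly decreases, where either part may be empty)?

6

inc[i] = longest strictly increasing subsequence ending at i; dec[i] = longest strictly decreasing subsequence starting at i:
i:      1  2  3  4  5  6  7  8  9 10 11
a[i]:  31 32  5 11 10 17  9 28 32 28 31
inc:    1  2  1  2  2  3  2  4  5  4  5
dec:    4  4  1  3  2  2  1  1  2  1  1
Best peak at i=9 (value 32): inc=5, dec=2, length 5+2−1 = 6.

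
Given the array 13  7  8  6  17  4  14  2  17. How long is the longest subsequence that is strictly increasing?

Track the smallest tail for each achievable length (strict):
13 → extends → [13]
7 → replaces 13 → [7]
8 → extends → [7, 8]
6 → replaces 7 → [6, 8]
17 → extends → [6, 8, 17]
4 → replaces 6 → [4, 8, 17]
14 → replaces 17 → [4, 8, 14]
2 → replaces 4 → [2, 8, 14]
17 → extends → [2, 8, 14, 17]
Four tails, so the longest strictly increasing subsequence has length 4 (e.g. 7, 8, 14, 17).

4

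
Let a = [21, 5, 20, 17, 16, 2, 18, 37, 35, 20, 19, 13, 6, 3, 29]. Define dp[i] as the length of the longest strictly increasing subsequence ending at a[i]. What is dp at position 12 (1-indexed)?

dp[i] = 1 + max{dp[j] : j<i, a[j]<a[i]} (or 1 if no such j):
i:      1  2  3  4  5  6  7  8  9 10 11 12 13 14 15
a[i]:  21  5 20 17 16  2 18 37 35 20 19 13  6  3 29
dp:     1  1  2  2  2  1  3  4  4  4  4  2  2  2  5
At index 12 the value is 2.

2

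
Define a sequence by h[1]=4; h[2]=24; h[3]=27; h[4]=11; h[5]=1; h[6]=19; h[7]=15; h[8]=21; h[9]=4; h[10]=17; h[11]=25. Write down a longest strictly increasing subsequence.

4, 11, 19, 21, 25

Patience tails give the LIS length; then backtrack through the dp parents:
4 → extends → [4]
24 → extends → [4, 24]
27 → extends → [4, 24, 27]
11 → replaces 24 → [4, 11, 27]
1 → replaces 4 → [1, 11, 27]
19 → replaces 27 → [1, 11, 19]
15 → replaces 19 → [1, 11, 15]
21 → extends → [1, 11, 15, 21]
4 → replaces 11 → [1, 4, 15, 21]
17 → replaces 21 → [1, 4, 15, 17]
25 → extends → [1, 4, 15, 17, 25]
Length 5; one witness is 4, 11, 19, 21, 25.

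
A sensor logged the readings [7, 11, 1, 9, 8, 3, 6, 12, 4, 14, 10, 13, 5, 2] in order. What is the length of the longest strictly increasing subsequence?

5

Track the smallest tail for each achievable length (strict):
7 → extends → [7]
11 → extends → [7, 11]
1 → replaces 7 → [1, 11]
9 → replaces 11 → [1, 9]
8 → replaces 9 → [1, 8]
3 → replaces 8 → [1, 3]
6 → extends → [1, 3, 6]
12 → extends → [1, 3, 6, 12]
4 → replaces 6 → [1, 3, 4, 12]
14 → extends → [1, 3, 4, 12, 14]
10 → replaces 12 → [1, 3, 4, 10, 14]
13 → replaces 14 → [1, 3, 4, 10, 13]
5 → replaces 10 → [1, 3, 4, 5, 13]
2 → replaces 3 → [1, 2, 4, 5, 13]
Five tails, so the longest strictly increasing subsequence has length 5 (e.g. 1, 3, 6, 12, 14).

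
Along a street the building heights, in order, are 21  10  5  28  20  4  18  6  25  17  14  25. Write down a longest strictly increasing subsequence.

5, 6, 17, 25

Patience tails give the LIS length; then backtrack through the dp parents:
21 → extends → [21]
10 → replaces 21 → [10]
5 → replaces 10 → [5]
28 → extends → [5, 28]
20 → replaces 28 → [5, 20]
4 → replaces 5 → [4, 20]
18 → replaces 20 → [4, 18]
6 → replaces 18 → [4, 6]
25 → extends → [4, 6, 25]
17 → replaces 25 → [4, 6, 17]
14 → replaces 17 → [4, 6, 14]
25 → extends → [4, 6, 14, 25]
Length 4; one witness is 5, 6, 17, 25.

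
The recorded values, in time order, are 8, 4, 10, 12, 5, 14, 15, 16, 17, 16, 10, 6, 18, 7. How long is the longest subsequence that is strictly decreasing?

4

Negate each value so 'decreasing' becomes 'increasing', then run patience tails on the negated sequence:
-8 → extends → [-8]
-4 → extends → [-8, -4]
-10 → replaces -8 → [-10, -4]
-12 → replaces -10 → [-12, -4]
-5 → replaces -4 → [-12, -5]
-14 → replaces -12 → [-14, -5]
-15 → replaces -14 → [-15, -5]
-16 → replaces -15 → [-16, -5]
-17 → replaces -16 → [-17, -5]
-16 → replaces -5 → [-17, -16]
-10 → extends → [-17, -16, -10]
-6 → extends → [-17, -16, -10, -6]
-18 → replaces -17 → [-18, -16, -10, -6]
-7 → replaces -6 → [-18, -16, -10, -7]
Four tails, so the longest strictly decreasing subsequence of the original has length 4.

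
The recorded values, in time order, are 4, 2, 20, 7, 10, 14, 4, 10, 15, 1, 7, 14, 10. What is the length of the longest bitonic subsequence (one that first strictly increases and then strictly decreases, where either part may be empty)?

inc[i] = longest strictly increasing subsequence ending at i; dec[i] = longest strictly decreasing subsequence starting at i:
i:      1  2  3  4  5  6  7  8  9 10 11 12 13
a[i]:   4  2 20  7 10 14  4 10 15  1  7 14 10
inc:    1  1  2  2  3  4  2  3  5  1  3  4  4
dec:    3  2  4  3  3  3  2  2  3  1  1  2  1
Best peak at i=9 (value 15): inc=5, dec=3, length 5+3−1 = 7.

7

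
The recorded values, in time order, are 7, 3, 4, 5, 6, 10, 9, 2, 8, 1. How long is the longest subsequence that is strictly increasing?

Let dp[i] be the length of the longest such subsequence ending at index i:
i:      1  2  3  4  5  6  7  8  9 10
a[i]:   7  3  4  5  6 10  9  2  8  1
dp:     1  1  2  3  4  5  5  1  5  1
Maximum dp value is 5.

5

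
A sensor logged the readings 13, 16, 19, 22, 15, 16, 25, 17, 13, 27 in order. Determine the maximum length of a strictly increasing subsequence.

Let dp[i] be the length of the longest such subsequence ending at index i:
i:      1  2  3  4  5  6  7  8  9 10
a[i]:  13 16 19 22 15 16 25 17 13 27
dp:     1  2  3  4  2  3  5  4  1  6
Maximum dp value is 6.

6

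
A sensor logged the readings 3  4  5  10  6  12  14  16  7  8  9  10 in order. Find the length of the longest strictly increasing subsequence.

Track the smallest tail for each achievable length (strict):
3 → extends → [3]
4 → extends → [3, 4]
5 → extends → [3, 4, 5]
10 → extends → [3, 4, 5, 10]
6 → replaces 10 → [3, 4, 5, 6]
12 → extends → [3, 4, 5, 6, 12]
14 → extends → [3, 4, 5, 6, 12, 14]
16 → extends → [3, 4, 5, 6, 12, 14, 16]
7 → replaces 12 → [3, 4, 5, 6, 7, 14, 16]
8 → replaces 14 → [3, 4, 5, 6, 7, 8, 16]
9 → replaces 16 → [3, 4, 5, 6, 7, 8, 9]
10 → extends → [3, 4, 5, 6, 7, 8, 9, 10]
Eight tails, so the longest strictly increasing subsequence has length 8 (e.g. 3, 4, 5, 6, 7, 8, 9, 10).

8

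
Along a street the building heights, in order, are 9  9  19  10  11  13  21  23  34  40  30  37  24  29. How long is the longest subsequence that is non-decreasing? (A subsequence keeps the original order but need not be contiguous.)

Track the smallest tail for each achievable length (allowing ties):
9 → extends → [9]
9 → extends → [9, 9]
19 → extends → [9, 9, 19]
10 → replaces 19 → [9, 9, 10]
11 → extends → [9, 9, 10, 11]
13 → extends → [9, 9, 10, 11, 13]
21 → extends → [9, 9, 10, 11, 13, 21]
23 → extends → [9, 9, 10, 11, 13, 21, 23]
34 → extends → [9, 9, 10, 11, 13, 21, 23, 34]
40 → extends → [9, 9, 10, 11, 13, 21, 23, 34, 40]
30 → replaces 34 → [9, 9, 10, 11, 13, 21, 23, 30, 40]
37 → replaces 40 → [9, 9, 10, 11, 13, 21, 23, 30, 37]
24 → replaces 30 → [9, 9, 10, 11, 13, 21, 23, 24, 37]
29 → replaces 37 → [9, 9, 10, 11, 13, 21, 23, 24, 29]
Nine tails, so the longest non-decreasing subsequence has length 9 (e.g. 9, 9, 10, 11, 13, 21, 23, 34, 40).

9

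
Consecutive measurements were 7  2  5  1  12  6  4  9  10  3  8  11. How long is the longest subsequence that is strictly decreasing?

4

Let dp[i] be the longest strictly decreasing subsequence ending at i:
i:      1  2  3  4  5  6  7  8  9 10 11 12
a[i]:   7  2  5  1 12  6  4  9 10  3  8 11
dp:     1  2  2  3  1  2  3  2  2  4  3  2
Maximum is 4.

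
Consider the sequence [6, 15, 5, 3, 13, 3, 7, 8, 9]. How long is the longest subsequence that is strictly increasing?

Let dp[i] be the length of the longest such subsequence ending at index i:
i:      1  2  3  4  5  6  7  8  9
a[i]:   6 15  5  3 13  3  7  8  9
dp:     1  2  1  1  2  1  2  3  4
Maximum dp value is 4.

4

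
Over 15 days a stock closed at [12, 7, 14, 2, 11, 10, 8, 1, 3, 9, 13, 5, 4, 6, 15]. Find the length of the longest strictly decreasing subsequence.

6

Negate each value so 'decreasing' becomes 'increasing', then run patience tails on the negated sequence:
-12 → extends → [-12]
-7 → extends → [-12, -7]
-14 → replaces -12 → [-14, -7]
-2 → extends → [-14, -7, -2]
-11 → replaces -7 → [-14, -11, -2]
-10 → replaces -2 → [-14, -11, -10]
-8 → extends → [-14, -11, -10, -8]
-1 → extends → [-14, -11, -10, -8, -1]
-3 → replaces -1 → [-14, -11, -10, -8, -3]
-9 → replaces -8 → [-14, -11, -10, -9, -3]
-13 → replaces -11 → [-14, -13, -10, -9, -3]
-5 → replaces -3 → [-14, -13, -10, -9, -5]
-4 → extends → [-14, -13, -10, -9, -5, -4]
-6 → replaces -5 → [-14, -13, -10, -9, -6, -4]
-15 → replaces -14 → [-15, -13, -10, -9, -6, -4]
Six tails, so the longest strictly decreasing subsequence of the original has length 6.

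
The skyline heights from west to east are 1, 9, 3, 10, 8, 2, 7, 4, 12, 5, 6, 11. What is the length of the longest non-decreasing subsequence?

6

Track the smallest tail for each achievable length (allowing ties):
1 → extends → [1]
9 → extends → [1, 9]
3 → replaces 9 → [1, 3]
10 → extends → [1, 3, 10]
8 → replaces 10 → [1, 3, 8]
2 → replaces 3 → [1, 2, 8]
7 → replaces 8 → [1, 2, 7]
4 → replaces 7 → [1, 2, 4]
12 → extends → [1, 2, 4, 12]
5 → replaces 12 → [1, 2, 4, 5]
6 → extends → [1, 2, 4, 5, 6]
11 → extends → [1, 2, 4, 5, 6, 11]
Six tails, so the longest non-decreasing subsequence has length 6 (e.g. 1, 3, 4, 5, 6, 11).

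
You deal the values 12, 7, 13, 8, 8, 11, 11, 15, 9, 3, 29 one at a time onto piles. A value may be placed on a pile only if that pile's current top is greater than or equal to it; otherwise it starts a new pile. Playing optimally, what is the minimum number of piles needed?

5

Place each on the leftmost legal pile:
12 → new pile 1 (tops now [12])
7 → pile 1 (tops now [7])
13 → new pile 2 (tops now [7, 13])
8 → pile 2 (tops now [7, 8])
8 → pile 2 (tops now [7, 8])
11 → new pile 3 (tops now [7, 8, 11])
11 → pile 3 (tops now [7, 8, 11])
15 → new pile 4 (tops now [7, 8, 11, 15])
9 → pile 3 (tops now [7, 8, 9, 15])
3 → pile 1 (tops now [3, 8, 9, 15])
29 → new pile 5 (tops now [3, 8, 9, 15, 29])
Five piles.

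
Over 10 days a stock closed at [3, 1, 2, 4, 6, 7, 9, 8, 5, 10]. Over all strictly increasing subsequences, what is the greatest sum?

39

Let S[i] be the best sum of a strictly increasing subsequence ending at i:
i:      1  2  3  4  5  6  7  8  9 10
a[i]:   3  1  2  4  6  7  9  8  5 10
S:      3  1  3  7 13 20 29 28 12 39
Maximum is 39 (e.g. 1 + 2 + 4 + 6 + 7 + 9 + 10).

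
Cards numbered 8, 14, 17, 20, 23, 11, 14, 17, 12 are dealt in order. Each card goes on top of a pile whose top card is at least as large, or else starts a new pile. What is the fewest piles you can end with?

5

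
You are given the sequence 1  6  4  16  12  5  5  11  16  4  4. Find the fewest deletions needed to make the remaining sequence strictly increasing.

Fewest deletions = n − (longest strictly increasing subsequence).
i:      1  2  3  4  5  6  7  8  9 10 11
a[i]:   1  6  4 16 12  5  5 11 16  4  4
dp:     1  2  2  3  3  3  3  4  5  2  2
max dp = 5, so deletions = 11 − 5 = 6.

6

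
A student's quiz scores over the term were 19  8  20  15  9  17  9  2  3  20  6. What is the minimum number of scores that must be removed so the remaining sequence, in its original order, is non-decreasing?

7

Fewest deletions = n − (longest non-decreasing subsequence).
i:      1  2  3  4  5  6  7  8  9 10 11
a[i]:  19  8 20 15  9 17  9  2  3 20  6
dp:     1  1  2  2  2  3  3  1  2  4  3
max dp = 4, so deletions = 11 − 4 = 7.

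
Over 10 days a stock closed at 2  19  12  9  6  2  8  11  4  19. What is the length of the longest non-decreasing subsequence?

5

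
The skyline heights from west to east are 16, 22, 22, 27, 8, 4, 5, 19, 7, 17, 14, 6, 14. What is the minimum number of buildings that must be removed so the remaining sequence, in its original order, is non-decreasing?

Fewest deletions = n − (longest non-decreasing subsequence).
i:      1  2  3  4  5  6  7  8  9 10 11 12 13
a[i]:  16 22 22 27  8  4  5 19  7 17 14  6 14
dp:     1  2  3  4  1  1  2  3  3  4  4  3  5
max dp = 5, so deletions = 13 − 5 = 8.

8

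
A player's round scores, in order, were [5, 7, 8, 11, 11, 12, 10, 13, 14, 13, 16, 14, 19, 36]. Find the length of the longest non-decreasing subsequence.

11

Track the smallest tail for each achievable length (allowing ties):
5 → extends → [5]
7 → extends → [5, 7]
8 → extends → [5, 7, 8]
11 → extends → [5, 7, 8, 11]
11 → extends → [5, 7, 8, 11, 11]
12 → extends → [5, 7, 8, 11, 11, 12]
10 → replaces 11 → [5, 7, 8, 10, 11, 12]
13 → extends → [5, 7, 8, 10, 11, 12, 13]
14 → extends → [5, 7, 8, 10, 11, 12, 13, 14]
13 → replaces 14 → [5, 7, 8, 10, 11, 12, 13, 13]
16 → extends → [5, 7, 8, 10, 11, 12, 13, 13, 16]
14 → replaces 16 → [5, 7, 8, 10, 11, 12, 13, 13, 14]
19 → extends → [5, 7, 8, 10, 11, 12, 13, 13, 14, 19]
36 → extends → [5, 7, 8, 10, 11, 12, 13, 13, 14, 19, 36]
Eleven tails, so the longest non-decreasing subsequence has length 11 (e.g. 5, 7, 8, 11, 11, 12, 13, 14, 16, 19, 36).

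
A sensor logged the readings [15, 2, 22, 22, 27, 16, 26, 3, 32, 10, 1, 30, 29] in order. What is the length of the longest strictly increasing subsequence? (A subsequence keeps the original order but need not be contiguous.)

Let dp[i] be the length of the longest such subsequence ending at index i:
i:      1  2  3  4  5  6  7  8  9 10 11 12 13
a[i]:  15  2 22 22 27 16 26  3 32 10  1 30 29
dp:     1  1  2  2  3  2  3  2  4  3  1  4  4
Maximum dp value is 4.

4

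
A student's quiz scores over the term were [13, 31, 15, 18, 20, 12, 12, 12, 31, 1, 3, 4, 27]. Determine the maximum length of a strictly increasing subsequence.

5

Let dp[i] be the length of the longest such subsequence ending at index i:
i:      1  2  3  4  5  6  7  8  9 10 11 12 13
a[i]:  13 31 15 18 20 12 12 12 31  1  3  4 27
dp:     1  2  2  3  4  1  1  1  5  1  2  3  5
Maximum dp value is 5.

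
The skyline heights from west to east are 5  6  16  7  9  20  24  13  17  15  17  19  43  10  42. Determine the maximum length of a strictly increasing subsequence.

9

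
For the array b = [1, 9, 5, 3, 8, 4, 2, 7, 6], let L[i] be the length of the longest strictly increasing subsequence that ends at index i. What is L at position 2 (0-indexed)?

2

dp[i] = 1 + max{dp[j] : j<i, b[j]<b[i]} (or 1 if no such j):
i:     0 1 2 3 4 5 6 7 8
b[i]:  1 9 5 3 8 4 2 7 6
dp:    1 2 2 2 3 3 2 4 4
At index 2 the value is 2.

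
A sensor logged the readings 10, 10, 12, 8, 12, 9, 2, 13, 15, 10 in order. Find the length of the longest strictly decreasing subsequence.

3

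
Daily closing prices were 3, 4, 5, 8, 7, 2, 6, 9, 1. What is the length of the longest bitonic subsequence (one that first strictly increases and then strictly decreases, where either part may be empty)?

inc[i] = longest strictly increasing subsequence ending at i; dec[i] = longest strictly decreasing subsequence starting at i:
i:     1 2 3 4 5 6 7 8 9
a[i]:  3 4 5 8 7 2 6 9 1
inc:   1 2 3 4 4 1 4 5 1
dec:   3 3 3 4 3 2 2 2 1
Best peak at i=4 (value 8): inc=4, dec=4, length 4+4−1 = 7.

7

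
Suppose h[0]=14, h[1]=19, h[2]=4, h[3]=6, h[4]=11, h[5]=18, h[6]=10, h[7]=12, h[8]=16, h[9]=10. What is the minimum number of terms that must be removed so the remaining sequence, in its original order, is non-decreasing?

Fewest deletions = n − (longest non-decreasing subsequence).
Patience tails:
14 → extends → [14]
19 → extends → [14, 19]
4 → replaces 14 → [4, 19]
6 → replaces 19 → [4, 6]
11 → extends → [4, 6, 11]
18 → extends → [4, 6, 11, 18]
10 → replaces 11 → [4, 6, 10, 18]
12 → replaces 18 → [4, 6, 10, 12]
16 → extends → [4, 6, 10, 12, 16]
10 → replaces 12 → [4, 6, 10, 10, 16]
Longest non-decreasing subsequence has length 5, so deletions = 10 − 5 = 5.

5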